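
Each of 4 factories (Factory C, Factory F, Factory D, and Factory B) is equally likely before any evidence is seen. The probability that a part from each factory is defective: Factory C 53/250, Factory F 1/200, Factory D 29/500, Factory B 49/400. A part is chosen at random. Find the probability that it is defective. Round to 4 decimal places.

0.0994

Since the prior is uniform, the posterior is proportional to the likelihood:
  Factory C: 0.212
  Factory F: 0.005
  Factory D: 0.058
  Factory B: 0.1225
P(defective) = (1/4) × (0.212 + 0.005 + 0.058 + 0.1225) = 0.3975/4 ≈ 0.0994.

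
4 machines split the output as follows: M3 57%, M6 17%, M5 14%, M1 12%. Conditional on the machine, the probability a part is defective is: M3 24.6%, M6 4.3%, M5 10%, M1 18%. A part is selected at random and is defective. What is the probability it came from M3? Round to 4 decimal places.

0.7657

Compute prior × likelihood for every hypothesis:
  M3: 0.57 × 0.246 = 0.14022
  M6: 0.17 × 0.043 = 0.00731
  M5: 0.14 × 0.1 = 0.014
  M1: 0.12 × 0.18 = 0.0216
Normalizing constant = 0.18313.
P(M3 | evidence) = 0.14022 / 0.18313 ≈ 0.7657.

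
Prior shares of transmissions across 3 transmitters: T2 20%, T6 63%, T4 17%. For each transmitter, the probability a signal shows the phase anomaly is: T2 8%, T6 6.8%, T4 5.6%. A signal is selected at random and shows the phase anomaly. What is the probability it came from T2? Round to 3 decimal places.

0.234

Unnormalized posteriors (prior × likelihood):
  T2: 0.2 × 0.08 = 0.016
  T6: 0.63 × 0.068 = 0.04284
  T4: 0.17 × 0.056 = 0.00952
Sum = 0.06836.
P(T2 | evidence) = 0.016 / 0.06836 ≈ 0.234.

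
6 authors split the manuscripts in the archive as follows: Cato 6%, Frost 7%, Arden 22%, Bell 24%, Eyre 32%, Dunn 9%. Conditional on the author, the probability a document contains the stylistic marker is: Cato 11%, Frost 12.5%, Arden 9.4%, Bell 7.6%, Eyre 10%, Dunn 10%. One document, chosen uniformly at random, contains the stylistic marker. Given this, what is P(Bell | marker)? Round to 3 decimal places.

0.191

By Bayes' rule, posterior ∝ prior × likelihood:
  Cato: 0.06 × 0.11 = 0.0066
  Frost: 0.07 × 0.125 = 0.00875
  Arden: 0.22 × 0.094 = 0.02068
  Bell: 0.24 × 0.076 = 0.01824
  Eyre: 0.32 × 0.1 = 0.032
  Dunn: 0.09 × 0.1 = 0.009
Total = 0.09527.
P(Bell | evidence) = 0.01824 / 0.09527 ≈ 0.191.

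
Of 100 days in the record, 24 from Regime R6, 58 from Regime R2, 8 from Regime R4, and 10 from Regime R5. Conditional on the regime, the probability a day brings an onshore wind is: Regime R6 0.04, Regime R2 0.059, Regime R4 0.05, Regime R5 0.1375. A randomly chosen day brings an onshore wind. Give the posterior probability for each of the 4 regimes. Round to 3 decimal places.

Unnormalized posteriors (prior × likelihood):
  Regime R6: 0.24 × 0.04 = 0.0096
  Regime R2: 0.58 × 0.059 = 0.03422
  Regime R4: 0.08 × 0.05 = 0.004
  Regime R5: 0.1 × 0.1375 = 0.01375
Total = 0.06157.
P(Regime R6 | onshore) = 0.0096/0.06157 ≈ 0.156
P(Regime R2 | onshore) = 0.03422/0.06157 ≈ 0.556
P(Regime R4 | onshore) = 0.004/0.06157 ≈ 0.065
P(Regime R5 | onshore) = 0.01375/0.06157 ≈ 0.223

Regime R6 0.156, Regime R2 0.556, Regime R4 0.065, Regime R5 0.223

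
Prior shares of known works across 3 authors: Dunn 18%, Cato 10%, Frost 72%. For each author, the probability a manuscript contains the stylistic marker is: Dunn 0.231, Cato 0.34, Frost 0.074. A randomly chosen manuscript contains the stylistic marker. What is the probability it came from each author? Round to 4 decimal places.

By Bayes' rule, posterior ∝ prior × likelihood:
  Dunn: 0.18 × 0.231 = 0.04158
  Cato: 0.1 × 0.34 = 0.034
  Frost: 0.72 × 0.074 = 0.05328
Total = 0.12886.
P(Dunn | marker) = 0.04158/0.12886 ≈ 0.3227
P(Cato | marker) = 0.034/0.12886 ≈ 0.2639
P(Frost | marker) = 0.05328/0.12886 ≈ 0.4135

Dunn 0.3227, Cato 0.2639, Frost 0.4135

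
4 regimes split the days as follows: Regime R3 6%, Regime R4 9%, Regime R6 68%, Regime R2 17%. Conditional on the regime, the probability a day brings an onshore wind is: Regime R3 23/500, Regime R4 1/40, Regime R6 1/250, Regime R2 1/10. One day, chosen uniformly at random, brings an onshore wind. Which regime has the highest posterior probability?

Regime R2

Compute prior × likelihood for every hypothesis:
  Regime R3: 0.06 × 0.046 = 0.00276
  Regime R4: 0.09 × 0.025 = 0.00225
  Regime R6: 0.68 × 0.004 = 0.00272
  Regime R2: 0.17 × 0.1 = 0.017
Sum = 0.02473.
Largest term belongs to Regime R2, so Regime R2 is most probable.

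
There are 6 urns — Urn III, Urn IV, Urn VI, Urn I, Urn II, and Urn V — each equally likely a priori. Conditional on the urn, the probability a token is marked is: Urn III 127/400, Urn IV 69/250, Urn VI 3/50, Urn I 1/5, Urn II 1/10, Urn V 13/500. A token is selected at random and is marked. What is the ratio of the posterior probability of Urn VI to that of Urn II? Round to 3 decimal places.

0.600

With a uniform prior (1/6 each), posterior ∝ likelihood:
  Urn III: 0.3175
  Urn IV: 0.276
  Urn VI: 0.06
  Urn I: 0.2
  Urn II: 0.1
  Urn V: 0.026
Normalizing constant = 0.9795.
The ratio is 0.06 / 0.1 (the normalizer cancels) = 0.600.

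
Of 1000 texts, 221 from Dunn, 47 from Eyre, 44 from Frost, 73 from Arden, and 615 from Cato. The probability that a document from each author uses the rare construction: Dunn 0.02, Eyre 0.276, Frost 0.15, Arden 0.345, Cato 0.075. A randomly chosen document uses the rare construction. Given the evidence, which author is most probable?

Cato

Unnormalized posteriors (prior × likelihood):
  Dunn: 0.221 × 0.02 = 0.00442
  Eyre: 0.047 × 0.276 = 0.012972
  Frost: 0.044 × 0.15 = 0.0066
  Arden: 0.073 × 0.345 = 0.025185
  Cato: 0.615 × 0.075 = 0.046125
Total = 0.095302.
Largest term belongs to Cato, so Cato is most probable.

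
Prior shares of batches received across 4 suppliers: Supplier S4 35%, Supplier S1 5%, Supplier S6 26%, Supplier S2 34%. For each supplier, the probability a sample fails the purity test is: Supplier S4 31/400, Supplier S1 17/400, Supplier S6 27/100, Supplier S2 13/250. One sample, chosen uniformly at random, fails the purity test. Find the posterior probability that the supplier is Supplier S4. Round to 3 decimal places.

Prior × likelihood for each hypothesis:
  Supplier S4: 0.35 × 0.0775 = 0.027125
  Supplier S1: 0.05 × 0.0425 = 0.002125
  Supplier S6: 0.26 × 0.27 = 0.0702
  Supplier S2: 0.34 × 0.052 = 0.01768
Sum = 0.11713.
P(Supplier S4 | evidence) = 0.027125 / 0.11713 ≈ 0.232.

0.232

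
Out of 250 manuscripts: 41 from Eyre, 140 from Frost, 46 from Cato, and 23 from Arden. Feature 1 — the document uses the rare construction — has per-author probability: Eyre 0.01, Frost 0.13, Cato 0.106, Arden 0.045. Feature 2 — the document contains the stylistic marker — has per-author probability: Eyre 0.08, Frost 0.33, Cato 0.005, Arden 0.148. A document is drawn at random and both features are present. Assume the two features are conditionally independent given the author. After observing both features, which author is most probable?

Unnormalized posteriors (prior × likelihood):
  Eyre: 0.164 × 0.01 × 0.08 = 0.0001312
  Frost: 0.56 × 0.13 × 0.33 = 0.024024
  Cato: 0.184 × 0.106 × 0.005 = 0.00009752
  Arden: 0.092 × 0.045 × 0.148 = 0.00061272
Sum = 0.02486544.
Largest term belongs to Frost, so Frost is most probable.

Frost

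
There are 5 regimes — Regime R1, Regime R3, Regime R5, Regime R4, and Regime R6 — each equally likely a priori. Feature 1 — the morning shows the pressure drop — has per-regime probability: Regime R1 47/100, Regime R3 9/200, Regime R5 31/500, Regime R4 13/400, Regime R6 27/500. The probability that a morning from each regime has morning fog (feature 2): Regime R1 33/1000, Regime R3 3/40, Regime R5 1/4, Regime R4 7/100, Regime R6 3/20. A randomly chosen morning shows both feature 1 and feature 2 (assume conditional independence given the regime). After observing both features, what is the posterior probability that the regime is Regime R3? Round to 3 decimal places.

Since the prior is uniform, the posterior is proportional to the likelihood:
  Regime R1: 0.47 × 0.033 = 0.01551
  Regime R3: 0.045 × 0.075 = 0.003375
  Regime R5: 0.062 × 0.25 = 0.0155
  Regime R4: 0.0325 × 0.07 = 0.002275
  Regime R6: 0.054 × 0.15 = 0.0081
Sum = 0.04476.
P(Regime R3 | evidence) = 0.003375 / 0.04476 ≈ 0.075.

0.075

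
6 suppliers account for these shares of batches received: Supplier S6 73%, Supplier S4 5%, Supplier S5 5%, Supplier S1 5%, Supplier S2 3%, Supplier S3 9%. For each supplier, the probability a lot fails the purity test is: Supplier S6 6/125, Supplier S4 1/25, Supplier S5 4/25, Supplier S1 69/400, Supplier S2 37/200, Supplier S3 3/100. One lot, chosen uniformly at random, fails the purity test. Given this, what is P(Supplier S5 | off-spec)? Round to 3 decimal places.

0.129

Compute prior × likelihood for every hypothesis:
  Supplier S6: 0.73 × 0.048 = 0.03504
  Supplier S4: 0.05 × 0.04 = 0.002
  Supplier S5: 0.05 × 0.16 = 0.008
  Supplier S1: 0.05 × 0.1725 = 0.008625
  Supplier S2: 0.03 × 0.185 = 0.00555
  Supplier S3: 0.09 × 0.03 = 0.0027
Total = 0.061915.
P(Supplier S5 | evidence) = 0.008 / 0.061915 ≈ 0.129.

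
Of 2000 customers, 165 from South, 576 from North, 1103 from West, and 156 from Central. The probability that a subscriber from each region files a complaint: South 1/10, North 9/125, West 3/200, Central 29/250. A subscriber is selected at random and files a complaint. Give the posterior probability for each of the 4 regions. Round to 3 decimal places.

Unnormalized posteriors (prior × likelihood):
  South: 0.0825 × 0.1 = 0.00825
  North: 0.288 × 0.072 = 0.020736
  West: 0.5515 × 0.015 = 0.0082725
  Central: 0.078 × 0.116 = 0.009048
Normalizing constant = 0.0463065.
P(South | complaint) = 0.00825/0.0463065 ≈ 0.178
P(North | complaint) = 0.020736/0.0463065 ≈ 0.448
P(West | complaint) = 0.0082725/0.0463065 ≈ 0.179
P(Central | complaint) = 0.009048/0.0463065 ≈ 0.195

South 0.178, North 0.448, West 0.179, Central 0.195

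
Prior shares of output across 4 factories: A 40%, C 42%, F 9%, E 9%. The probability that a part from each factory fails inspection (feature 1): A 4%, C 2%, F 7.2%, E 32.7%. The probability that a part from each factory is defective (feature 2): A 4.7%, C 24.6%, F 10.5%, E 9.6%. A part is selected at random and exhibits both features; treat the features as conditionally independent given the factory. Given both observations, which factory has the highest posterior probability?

Unnormalized posteriors (prior × likelihood):
  A: 0.4 × 0.04 × 0.047 = 0.000752
  C: 0.42 × 0.02 × 0.246 = 0.0020664
  F: 0.09 × 0.072 × 0.105 = 0.0006804
  E: 0.09 × 0.327 × 0.096 = 0.00282528
Total = 0.00632408.
Largest term belongs to E, so E is most probable.

E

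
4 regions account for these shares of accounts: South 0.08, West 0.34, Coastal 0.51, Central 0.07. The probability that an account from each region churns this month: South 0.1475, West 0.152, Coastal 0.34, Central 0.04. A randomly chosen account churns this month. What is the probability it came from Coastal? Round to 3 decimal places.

Unnormalized posteriors (prior × likelihood):
  South: 0.08 × 0.1475 = 0.0118
  West: 0.34 × 0.152 = 0.05168
  Coastal: 0.51 × 0.34 = 0.1734
  Central: 0.07 × 0.04 = 0.0028
Total = 0.23968.
P(Coastal | evidence) = 0.1734 / 0.23968 ≈ 0.723.

0.723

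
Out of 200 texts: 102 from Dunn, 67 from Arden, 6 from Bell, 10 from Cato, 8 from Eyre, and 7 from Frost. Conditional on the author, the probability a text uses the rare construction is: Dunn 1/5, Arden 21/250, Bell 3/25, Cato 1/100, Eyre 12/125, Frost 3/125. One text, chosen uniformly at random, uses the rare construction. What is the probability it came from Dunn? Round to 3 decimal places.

0.734

Compute prior × likelihood for every hypothesis:
  Dunn: 0.51 × 0.2 = 0.102
  Arden: 0.335 × 0.084 = 0.02814
  Bell: 0.03 × 0.12 = 0.0036
  Cato: 0.05 × 0.01 = 0.0005
  Eyre: 0.04 × 0.096 = 0.00384
  Frost: 0.035 × 0.024 = 0.00084
Normalizing constant = 0.13892.
P(Dunn | evidence) = 0.102 / 0.13892 ≈ 0.734.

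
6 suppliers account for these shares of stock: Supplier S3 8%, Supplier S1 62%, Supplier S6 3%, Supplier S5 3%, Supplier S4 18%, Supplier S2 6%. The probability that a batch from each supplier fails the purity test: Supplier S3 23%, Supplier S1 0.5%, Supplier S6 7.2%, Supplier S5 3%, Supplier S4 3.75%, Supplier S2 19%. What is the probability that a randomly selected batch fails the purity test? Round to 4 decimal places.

By Bayes' rule, posterior ∝ prior × likelihood:
  Supplier S3: 0.08 × 0.23 = 0.0184
  Supplier S1: 0.62 × 0.005 = 0.0031
  Supplier S6: 0.03 × 0.072 = 0.00216
  Supplier S5: 0.03 × 0.03 = 0.0009
  Supplier S4: 0.18 × 0.0375 = 0.00675
  Supplier S2: 0.06 × 0.19 = 0.0114
P(off-spec) = 0.0184 + 0.0031 + 0.00216 + 0.0009 + 0.00675 + 0.0114 = 0.04271 → 0.0427.

0.0427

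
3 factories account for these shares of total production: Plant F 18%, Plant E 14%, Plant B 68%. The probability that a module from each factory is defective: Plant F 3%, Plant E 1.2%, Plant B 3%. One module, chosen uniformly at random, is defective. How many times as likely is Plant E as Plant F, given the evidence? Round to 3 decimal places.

Prior × likelihood for each hypothesis:
  Plant F: 0.18 × 0.03 = 0.0054
  Plant E: 0.14 × 0.012 = 0.00168
  Plant B: 0.68 × 0.03 = 0.0204
Total = 0.02748.
The ratio is 0.00168 / 0.0054 (the normalizer cancels) = 0.311.

0.311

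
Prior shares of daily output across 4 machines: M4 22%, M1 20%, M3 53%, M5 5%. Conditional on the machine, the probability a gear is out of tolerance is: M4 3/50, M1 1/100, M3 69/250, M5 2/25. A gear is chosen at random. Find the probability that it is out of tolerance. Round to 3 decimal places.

By Bayes' rule, posterior ∝ prior × likelihood:
  M4: 0.22 × 0.06 = 0.0132
  M1: 0.2 × 0.01 = 0.002
  M3: 0.53 × 0.276 = 0.14628
  M5: 0.05 × 0.08 = 0.004
P(oversize) = 0.0132 + 0.002 + 0.14628 + 0.004 = 0.16548 → 0.165.

0.165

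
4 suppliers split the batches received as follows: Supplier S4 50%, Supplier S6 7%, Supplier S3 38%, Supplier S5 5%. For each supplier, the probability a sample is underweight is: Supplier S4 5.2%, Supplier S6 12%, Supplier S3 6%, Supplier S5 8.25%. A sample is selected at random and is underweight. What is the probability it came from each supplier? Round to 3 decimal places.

Compute prior × likelihood for every hypothesis:
  Supplier S4: 0.5 × 0.052 = 0.026
  Supplier S6: 0.07 × 0.12 = 0.0084
  Supplier S3: 0.38 × 0.06 = 0.0228
  Supplier S5: 0.05 × 0.0825 = 0.004125
Sum = 0.061325.
P(Supplier S4 | underweight) = 0.026/0.061325 ≈ 0.424
P(Supplier S6 | underweight) = 0.0084/0.061325 ≈ 0.137
P(Supplier S3 | underweight) = 0.0228/0.061325 ≈ 0.372
P(Supplier S5 | underweight) = 0.004125/0.061325 ≈ 0.067

Supplier S4 0.424, Supplier S6 0.137, Supplier S3 0.372, Supplier S5 0.067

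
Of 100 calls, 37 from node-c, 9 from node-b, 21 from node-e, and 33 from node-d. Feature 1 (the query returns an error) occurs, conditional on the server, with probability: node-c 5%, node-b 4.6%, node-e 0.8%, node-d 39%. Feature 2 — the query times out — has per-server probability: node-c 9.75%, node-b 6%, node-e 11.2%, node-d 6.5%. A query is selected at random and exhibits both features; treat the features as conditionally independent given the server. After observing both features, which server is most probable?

Prior × likelihood for each hypothesis:
  node-c: 0.37 × 0.05 × 0.0975 = 0.00180375
  node-b: 0.09 × 0.046 × 0.06 = 0.0002484
  node-e: 0.21 × 0.008 × 0.112 = 0.00018816
  node-d: 0.33 × 0.39 × 0.065 = 0.0083655
Normalizing constant = 0.01060581.
Largest term belongs to node-d, so node-d is most probable.

node-d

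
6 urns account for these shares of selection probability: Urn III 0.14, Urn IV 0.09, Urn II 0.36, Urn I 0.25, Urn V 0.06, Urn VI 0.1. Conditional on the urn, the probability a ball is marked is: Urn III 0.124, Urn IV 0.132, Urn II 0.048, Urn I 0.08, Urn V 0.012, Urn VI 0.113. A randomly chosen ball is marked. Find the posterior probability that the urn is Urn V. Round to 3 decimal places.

0.009

Compute prior × likelihood for every hypothesis:
  Urn III: 0.14 × 0.124 = 0.01736
  Urn IV: 0.09 × 0.132 = 0.01188
  Urn II: 0.36 × 0.048 = 0.01728
  Urn I: 0.25 × 0.08 = 0.02
  Urn V: 0.06 × 0.012 = 0.00072
  Urn VI: 0.1 × 0.113 = 0.0113
Normalizing constant = 0.07854.
P(Urn V | evidence) = 0.00072 / 0.07854 ≈ 0.009.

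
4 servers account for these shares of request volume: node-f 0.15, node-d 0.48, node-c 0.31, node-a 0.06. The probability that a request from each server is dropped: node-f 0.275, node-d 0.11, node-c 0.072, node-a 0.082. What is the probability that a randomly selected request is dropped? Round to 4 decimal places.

0.1213

Prior × likelihood for each hypothesis:
  node-f: 0.15 × 0.275 = 0.04125
  node-d: 0.48 × 0.11 = 0.0528
  node-c: 0.31 × 0.072 = 0.02232
  node-a: 0.06 × 0.082 = 0.00492
P(dropped) = 0.04125 + 0.0528 + 0.02232 + 0.00492 = 0.12129 → 0.1213.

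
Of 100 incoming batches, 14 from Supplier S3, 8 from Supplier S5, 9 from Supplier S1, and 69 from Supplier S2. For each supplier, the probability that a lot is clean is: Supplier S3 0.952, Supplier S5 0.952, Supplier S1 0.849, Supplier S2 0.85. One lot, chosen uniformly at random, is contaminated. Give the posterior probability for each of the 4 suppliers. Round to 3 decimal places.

Supplier S3 0.053, Supplier S5 0.030, Supplier S1 0.106, Supplier S2 0.811

Taking complements, P(contaminated | each) = Supplier S3 0.048, Supplier S5 0.048, Supplier S1 0.151, Supplier S2 0.15.
By Bayes' rule, posterior ∝ prior × likelihood:
  Supplier S3: 0.14 × 0.048 = 0.00672
  Supplier S5: 0.08 × 0.048 = 0.00384
  Supplier S1: 0.09 × 0.151 = 0.01359
  Supplier S2: 0.69 × 0.15 = 0.1035
Total = 0.12765.
P(Supplier S3 | contaminated) = 0.00672/0.12765 ≈ 0.053
P(Supplier S5 | contaminated) = 0.00384/0.12765 ≈ 0.030
P(Supplier S1 | contaminated) = 0.01359/0.12765 ≈ 0.106
P(Supplier S2 | contaminated) = 0.1035/0.12765 ≈ 0.811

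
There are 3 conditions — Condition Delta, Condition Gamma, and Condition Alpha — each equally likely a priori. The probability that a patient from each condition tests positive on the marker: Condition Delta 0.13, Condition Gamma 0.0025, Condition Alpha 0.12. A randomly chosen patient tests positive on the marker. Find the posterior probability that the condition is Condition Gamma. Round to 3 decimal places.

Since the prior is uniform, the posterior is proportional to the likelihood:
  Condition Delta: 0.13
  Condition Gamma: 0.0025
  Condition Alpha: 0.12
Total = 0.2525.
P(Condition Gamma | evidence) = 0.0025 / 0.2525 ≈ 0.010.

0.010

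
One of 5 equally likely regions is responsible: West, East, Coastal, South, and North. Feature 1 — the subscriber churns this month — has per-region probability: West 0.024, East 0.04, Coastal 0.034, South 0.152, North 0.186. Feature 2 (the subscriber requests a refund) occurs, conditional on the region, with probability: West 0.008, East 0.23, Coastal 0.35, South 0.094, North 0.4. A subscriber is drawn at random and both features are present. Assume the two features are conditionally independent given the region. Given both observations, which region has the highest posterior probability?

Since the prior is uniform, the posterior is proportional to the likelihood:
  West: 0.024 × 0.008 = 0.000192
  East: 0.04 × 0.23 = 0.0092
  Coastal: 0.034 × 0.35 = 0.0119
  South: 0.152 × 0.094 = 0.014288
  North: 0.186 × 0.4 = 0.0744
Normalizing constant = 0.10998.
Largest term belongs to North, so North is most probable.

North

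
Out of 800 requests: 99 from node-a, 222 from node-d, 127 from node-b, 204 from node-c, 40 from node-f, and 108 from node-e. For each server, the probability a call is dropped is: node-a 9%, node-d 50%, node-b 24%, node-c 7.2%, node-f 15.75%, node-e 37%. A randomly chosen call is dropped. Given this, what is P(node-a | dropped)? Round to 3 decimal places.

Unnormalized posteriors (prior × likelihood):
  node-a: 0.12375 × 0.09 = 0.0111375
  node-d: 0.2775 × 0.5 = 0.13875
  node-b: 0.15875 × 0.24 = 0.0381
  node-c: 0.255 × 0.072 = 0.01836
  node-f: 0.05 × 0.1575 = 0.007875
  node-e: 0.135 × 0.37 = 0.04995
Total = 0.2641725.
P(node-a | evidence) = 0.0111375 / 0.2641725 ≈ 0.042.

0.042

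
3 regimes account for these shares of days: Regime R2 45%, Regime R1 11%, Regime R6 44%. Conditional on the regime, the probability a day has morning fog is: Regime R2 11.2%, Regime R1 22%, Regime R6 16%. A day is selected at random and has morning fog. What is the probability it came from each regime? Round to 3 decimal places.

Regime R2 0.348, Regime R1 0.167, Regime R6 0.486

By Bayes' rule, posterior ∝ prior × likelihood:
  Regime R2: 0.45 × 0.112 = 0.0504
  Regime R1: 0.11 × 0.22 = 0.0242
  Regime R6: 0.44 × 0.16 = 0.0704
Sum = 0.145.
P(Regime R2 | fog) = 0.0504/0.145 ≈ 0.348
P(Regime R1 | fog) = 0.0242/0.145 ≈ 0.167
P(Regime R6 | fog) = 0.0704/0.145 ≈ 0.486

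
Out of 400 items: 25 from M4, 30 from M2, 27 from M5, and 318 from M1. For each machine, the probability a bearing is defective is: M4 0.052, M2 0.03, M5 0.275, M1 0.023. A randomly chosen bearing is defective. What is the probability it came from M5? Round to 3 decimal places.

Prior × likelihood for each hypothesis:
  M4: 0.0625 × 0.052 = 0.00325
  M2: 0.075 × 0.03 = 0.00225
  M5: 0.0675 × 0.275 = 0.0185625
  M1: 0.795 × 0.023 = 0.018285
Normalizing constant = 0.0423475.
P(M5 | evidence) = 0.0185625 / 0.0423475 ≈ 0.438.

0.438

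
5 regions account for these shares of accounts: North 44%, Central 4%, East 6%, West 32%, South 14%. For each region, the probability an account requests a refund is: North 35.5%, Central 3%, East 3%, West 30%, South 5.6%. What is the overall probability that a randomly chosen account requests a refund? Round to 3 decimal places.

Compute prior × likelihood for every hypothesis:
  North: 0.44 × 0.355 = 0.1562
  Central: 0.04 × 0.03 = 0.0012
  East: 0.06 × 0.03 = 0.0018
  West: 0.32 × 0.3 = 0.096
  South: 0.14 × 0.056 = 0.00784
P(refund) = 0.1562 + 0.0012 + 0.0018 + 0.096 + 0.00784 = 0.26304 → 0.263.

0.263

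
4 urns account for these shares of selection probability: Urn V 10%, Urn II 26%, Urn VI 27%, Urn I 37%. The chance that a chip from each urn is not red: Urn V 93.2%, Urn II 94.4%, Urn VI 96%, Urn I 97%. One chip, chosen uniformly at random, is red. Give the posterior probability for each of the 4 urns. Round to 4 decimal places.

Urn V 0.1572, Urn II 0.3366, Urn VI 0.2497, Urn I 0.2566

Taking complements, P(red | each) = Urn V 0.068, Urn II 0.056, Urn VI 0.04, Urn I 0.03.
Compute prior × likelihood for every hypothesis:
  Urn V: 0.1 × 0.068 = 0.0068
  Urn II: 0.26 × 0.056 = 0.01456
  Urn VI: 0.27 × 0.04 = 0.0108
  Urn I: 0.37 × 0.03 = 0.0111
Total = 0.04326.
P(Urn V | red) = 0.0068/0.04326 ≈ 0.1572
P(Urn II | red) = 0.01456/0.04326 ≈ 0.3366
P(Urn VI | red) = 0.0108/0.04326 ≈ 0.2497
P(Urn I | red) = 0.0111/0.04326 ≈ 0.2566
(Check: 0.1572+0.3366+0.2497+0.2566 = 1.0001.)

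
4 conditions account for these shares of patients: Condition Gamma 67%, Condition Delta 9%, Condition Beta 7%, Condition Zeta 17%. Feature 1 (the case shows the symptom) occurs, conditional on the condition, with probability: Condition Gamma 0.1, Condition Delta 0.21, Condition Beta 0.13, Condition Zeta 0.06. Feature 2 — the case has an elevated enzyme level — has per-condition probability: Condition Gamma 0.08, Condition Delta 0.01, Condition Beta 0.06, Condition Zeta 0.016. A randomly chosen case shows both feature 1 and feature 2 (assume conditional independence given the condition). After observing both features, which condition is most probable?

Condition Gamma

Compute prior × likelihood for every hypothesis:
  Condition Gamma: 0.67 × 0.1 × 0.08 = 0.00536
  Condition Delta: 0.09 × 0.21 × 0.01 = 0.000189
  Condition Beta: 0.07 × 0.13 × 0.06 = 0.000546
  Condition Zeta: 0.17 × 0.06 × 0.016 = 0.0001632
Total = 0.0062582.
Largest term belongs to Condition Gamma, so Condition Gamma is most probable.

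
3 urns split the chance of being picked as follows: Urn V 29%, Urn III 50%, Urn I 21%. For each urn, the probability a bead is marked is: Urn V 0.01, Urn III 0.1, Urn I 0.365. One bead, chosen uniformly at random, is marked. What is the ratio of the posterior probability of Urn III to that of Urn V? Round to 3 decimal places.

17.241

By Bayes' rule, posterior ∝ prior × likelihood:
  Urn V: 0.29 × 0.01 = 0.0029
  Urn III: 0.5 × 0.1 = 0.05
  Urn I: 0.21 × 0.365 = 0.07665
Total = 0.12955.
The ratio is 0.05 / 0.0029 (the normalizer cancels) = 17.241.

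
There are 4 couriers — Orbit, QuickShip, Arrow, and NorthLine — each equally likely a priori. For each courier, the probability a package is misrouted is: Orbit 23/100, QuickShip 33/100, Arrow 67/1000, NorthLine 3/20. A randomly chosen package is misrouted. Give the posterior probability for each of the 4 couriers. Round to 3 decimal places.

With a uniform prior (1/4 each), posterior ∝ likelihood:
  Orbit: 0.23
  QuickShip: 0.33
  Arrow: 0.067
  NorthLine: 0.15
Normalizing constant = 0.777.
P(Orbit | misrouted) = 0.23/0.777 ≈ 0.296
P(QuickShip | misrouted) = 0.33/0.777 ≈ 0.425
P(Arrow | misrouted) = 0.067/0.777 ≈ 0.086
P(NorthLine | misrouted) = 0.15/0.777 ≈ 0.193
(Check: 0.296+0.425+0.086+0.193 = 1.000.)

Orbit 0.296, QuickShip 0.425, Arrow 0.086, NorthLine 0.193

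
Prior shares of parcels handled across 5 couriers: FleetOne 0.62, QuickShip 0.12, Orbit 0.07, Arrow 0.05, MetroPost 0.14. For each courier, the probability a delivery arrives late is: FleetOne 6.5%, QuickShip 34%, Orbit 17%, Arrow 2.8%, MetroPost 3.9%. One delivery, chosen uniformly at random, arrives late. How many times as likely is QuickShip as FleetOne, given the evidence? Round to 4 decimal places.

1.0124

Compute prior × likelihood for every hypothesis:
  FleetOne: 0.62 × 0.065 = 0.0403
  QuickShip: 0.12 × 0.34 = 0.0408
  Orbit: 0.07 × 0.17 = 0.0119
  Arrow: 0.05 × 0.028 = 0.0014
  MetroPost: 0.14 × 0.039 = 0.00546
Total = 0.09986.
The ratio is 0.0408 / 0.0403 (the normalizer cancels) = 1.0124.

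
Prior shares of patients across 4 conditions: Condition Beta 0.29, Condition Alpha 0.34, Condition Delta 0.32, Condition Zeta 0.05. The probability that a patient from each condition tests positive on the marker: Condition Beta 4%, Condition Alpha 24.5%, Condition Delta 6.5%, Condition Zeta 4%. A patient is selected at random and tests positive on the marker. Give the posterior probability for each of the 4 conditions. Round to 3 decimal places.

Condition Beta 0.099, Condition Alpha 0.708, Condition Delta 0.177, Condition Zeta 0.017

Prior × likelihood for each hypothesis:
  Condition Beta: 0.29 × 0.04 = 0.0116
  Condition Alpha: 0.34 × 0.245 = 0.0833
  Condition Delta: 0.32 × 0.065 = 0.0208
  Condition Zeta: 0.05 × 0.04 = 0.002
Sum = 0.1177.
P(Condition Beta | marker-positive) = 0.0116/0.1177 ≈ 0.099
P(Condition Alpha | marker-positive) = 0.0833/0.1177 ≈ 0.708
P(Condition Delta | marker-positive) = 0.0208/0.1177 ≈ 0.177
P(Condition Zeta | marker-positive) = 0.002/0.1177 ≈ 0.017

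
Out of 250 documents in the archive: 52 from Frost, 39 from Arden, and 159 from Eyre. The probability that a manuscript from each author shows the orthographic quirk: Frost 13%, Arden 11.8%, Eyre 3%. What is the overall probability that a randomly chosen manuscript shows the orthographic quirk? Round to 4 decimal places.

Prior × likelihood for each hypothesis:
  Frost: 0.208 × 0.13 = 0.02704
  Arden: 0.156 × 0.118 = 0.018408
  Eyre: 0.636 × 0.03 = 0.01908
P(quirk) = 0.02704 + 0.018408 + 0.01908 = 0.064528 → 0.0645.

0.0645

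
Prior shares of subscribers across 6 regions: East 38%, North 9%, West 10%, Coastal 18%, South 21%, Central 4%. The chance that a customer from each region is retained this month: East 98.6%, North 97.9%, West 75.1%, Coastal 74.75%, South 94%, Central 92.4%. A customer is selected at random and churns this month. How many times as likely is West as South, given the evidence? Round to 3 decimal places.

1.976

Taking complements, P(churn | each) = East 0.014, North 0.021, West 0.249, Coastal 0.2525, South 0.06, Central 0.076.
Unnormalized posteriors (prior × likelihood):
  East: 0.38 × 0.014 = 0.00532
  North: 0.09 × 0.021 = 0.00189
  West: 0.1 × 0.249 = 0.0249
  Coastal: 0.18 × 0.2525 = 0.04545
  South: 0.21 × 0.06 = 0.0126
  Central: 0.04 × 0.076 = 0.00304
Total = 0.0932.
The ratio is 0.0249 / 0.0126 (the normalizer cancels) = 1.976.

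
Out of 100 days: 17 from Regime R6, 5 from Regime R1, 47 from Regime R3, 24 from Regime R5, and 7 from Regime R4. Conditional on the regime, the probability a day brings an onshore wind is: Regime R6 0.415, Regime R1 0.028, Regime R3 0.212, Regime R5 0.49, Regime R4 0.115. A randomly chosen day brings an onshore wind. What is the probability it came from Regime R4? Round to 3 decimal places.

0.027

Unnormalized posteriors (prior × likelihood):
  Regime R6: 0.17 × 0.415 = 0.07055
  Regime R1: 0.05 × 0.028 = 0.0014
  Regime R3: 0.47 × 0.212 = 0.09964
  Regime R5: 0.24 × 0.49 = 0.1176
  Regime R4: 0.07 × 0.115 = 0.00805
Sum = 0.29724.
P(Regime R4 | evidence) = 0.00805 / 0.29724 ≈ 0.027.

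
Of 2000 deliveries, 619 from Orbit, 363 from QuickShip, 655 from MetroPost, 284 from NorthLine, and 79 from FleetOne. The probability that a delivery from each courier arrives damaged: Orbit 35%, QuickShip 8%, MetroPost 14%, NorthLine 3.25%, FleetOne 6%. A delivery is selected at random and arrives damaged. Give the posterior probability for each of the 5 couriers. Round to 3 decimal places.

Unnormalized posteriors (prior × likelihood):
  Orbit: 0.3095 × 0.35 = 0.108325
  QuickShip: 0.1815 × 0.08 = 0.01452
  MetroPost: 0.3275 × 0.14 = 0.04585
  NorthLine: 0.142 × 0.0325 = 0.004615
  FleetOne: 0.0395 × 0.06 = 0.00237
Sum = 0.17568.
P(Orbit | damaged) = 0.108325/0.17568 ≈ 0.617
P(QuickShip | damaged) = 0.01452/0.17568 ≈ 0.083
P(MetroPost | damaged) = 0.04585/0.17568 ≈ 0.261
P(NorthLine | damaged) = 0.004615/0.17568 ≈ 0.026
P(FleetOne | damaged) = 0.00237/0.17568 ≈ 0.013

Orbit 0.617, QuickShip 0.083, MetroPost 0.261, NorthLine 0.026, FleetOne 0.013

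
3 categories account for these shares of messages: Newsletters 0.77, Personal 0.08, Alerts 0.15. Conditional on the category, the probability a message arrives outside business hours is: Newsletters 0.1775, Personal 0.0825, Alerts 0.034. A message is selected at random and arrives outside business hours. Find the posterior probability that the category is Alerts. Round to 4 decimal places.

By Bayes' rule, posterior ∝ prior × likelihood:
  Newsletters: 0.77 × 0.1775 = 0.136675
  Personal: 0.08 × 0.0825 = 0.0066
  Alerts: 0.15 × 0.034 = 0.0051
Sum = 0.148375.
P(Alerts | evidence) = 0.0051 / 0.148375 ≈ 0.0344.

0.0344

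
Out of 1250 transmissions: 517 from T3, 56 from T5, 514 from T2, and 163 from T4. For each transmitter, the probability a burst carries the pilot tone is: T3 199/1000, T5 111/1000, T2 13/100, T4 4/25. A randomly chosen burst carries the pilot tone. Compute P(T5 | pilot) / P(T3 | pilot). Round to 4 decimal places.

By Bayes' rule, posterior ∝ prior × likelihood:
  T3: 0.4136 × 0.199 = 0.0823064
  T5: 0.0448 × 0.111 = 0.0049728
  T2: 0.4112 × 0.13 = 0.053456
  T4: 0.1304 × 0.16 = 0.020864
Total = 0.1615992.
The ratio is 0.0049728 / 0.0823064 (the normalizer cancels) = 0.0604.

0.0604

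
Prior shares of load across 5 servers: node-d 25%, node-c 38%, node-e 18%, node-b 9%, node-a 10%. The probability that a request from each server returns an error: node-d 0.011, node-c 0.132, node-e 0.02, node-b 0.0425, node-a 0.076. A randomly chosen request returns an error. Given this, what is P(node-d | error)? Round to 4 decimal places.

0.0405

Prior × likelihood for each hypothesis:
  node-d: 0.25 × 0.011 = 0.00275
  node-c: 0.38 × 0.132 = 0.05016
  node-e: 0.18 × 0.02 = 0.0036
  node-b: 0.09 × 0.0425 = 0.003825
  node-a: 0.1 × 0.076 = 0.0076
Total = 0.067935.
P(node-d | evidence) = 0.00275 / 0.067935 ≈ 0.0405.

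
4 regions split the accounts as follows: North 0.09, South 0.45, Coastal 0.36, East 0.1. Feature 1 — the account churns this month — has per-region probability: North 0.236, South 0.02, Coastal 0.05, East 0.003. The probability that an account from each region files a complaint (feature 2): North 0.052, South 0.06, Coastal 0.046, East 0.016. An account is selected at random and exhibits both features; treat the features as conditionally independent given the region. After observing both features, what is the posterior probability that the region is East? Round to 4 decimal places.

Unnormalized posteriors (prior × likelihood):
  North: 0.09 × 0.236 × 0.052 = 0.00110448
  South: 0.45 × 0.02 × 0.06 = 0.00054
  Coastal: 0.36 × 0.05 × 0.046 = 0.000828
  East: 0.1 × 0.003 × 0.016 = 0.0000048
Total = 0.00247728.
P(East | evidence) = 0.0000048 / 0.00247728 ≈ 0.0019.

0.0019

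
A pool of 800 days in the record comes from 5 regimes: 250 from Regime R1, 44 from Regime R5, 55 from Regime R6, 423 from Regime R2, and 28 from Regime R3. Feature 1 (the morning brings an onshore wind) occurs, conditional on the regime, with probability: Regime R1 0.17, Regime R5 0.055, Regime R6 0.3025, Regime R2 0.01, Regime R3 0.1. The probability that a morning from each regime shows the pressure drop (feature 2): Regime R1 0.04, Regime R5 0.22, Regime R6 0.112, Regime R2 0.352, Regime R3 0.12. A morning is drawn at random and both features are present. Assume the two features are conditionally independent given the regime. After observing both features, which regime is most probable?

Regime R6

Prior × likelihood for each hypothesis:
  Regime R1: 0.3125 × 0.17 × 0.04 = 0.002125
  Regime R5: 0.055 × 0.055 × 0.22 = 0.0006655
  Regime R6: 0.06875 × 0.3025 × 0.112 = 0.00232925
  Regime R2: 0.52875 × 0.01 × 0.352 = 0.0018612
  Regime R3: 0.035 × 0.1 × 0.12 = 0.00042
Normalizing constant = 0.00740095.
Largest term belongs to Regime R6, so Regime R6 is most probable.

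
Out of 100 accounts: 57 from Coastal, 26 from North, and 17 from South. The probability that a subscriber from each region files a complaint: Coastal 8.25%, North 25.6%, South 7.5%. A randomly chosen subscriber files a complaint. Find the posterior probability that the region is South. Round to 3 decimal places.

Unnormalized posteriors (prior × likelihood):
  Coastal: 0.57 × 0.0825 = 0.047025
  North: 0.26 × 0.256 = 0.06656
  South: 0.17 × 0.075 = 0.01275
Sum = 0.126335.
P(South | evidence) = 0.01275 / 0.126335 ≈ 0.101.

0.101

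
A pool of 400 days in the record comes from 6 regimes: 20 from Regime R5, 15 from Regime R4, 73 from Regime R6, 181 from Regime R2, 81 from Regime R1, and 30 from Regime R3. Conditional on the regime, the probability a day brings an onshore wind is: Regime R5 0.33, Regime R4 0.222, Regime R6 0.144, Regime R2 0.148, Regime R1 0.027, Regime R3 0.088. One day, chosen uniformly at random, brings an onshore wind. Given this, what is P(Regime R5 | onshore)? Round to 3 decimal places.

0.127

Unnormalized posteriors (prior × likelihood):
  Regime R5: 0.05 × 0.33 = 0.0165
  Regime R4: 0.0375 × 0.222 = 0.008325
  Regime R6: 0.1825 × 0.144 = 0.02628
  Regime R2: 0.4525 × 0.148 = 0.06697
  Regime R1: 0.2025 × 0.027 = 0.0054675
  Regime R3: 0.075 × 0.088 = 0.0066
Sum = 0.1301425.
P(Regime R5 | evidence) = 0.0165 / 0.1301425 ≈ 0.127.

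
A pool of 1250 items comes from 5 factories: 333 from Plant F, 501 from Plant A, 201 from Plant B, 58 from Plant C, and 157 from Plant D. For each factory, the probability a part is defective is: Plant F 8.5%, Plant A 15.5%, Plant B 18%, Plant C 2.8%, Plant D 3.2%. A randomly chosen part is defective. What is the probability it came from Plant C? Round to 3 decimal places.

Prior × likelihood for each hypothesis:
  Plant F: 0.2664 × 0.085 = 0.022644
  Plant A: 0.4008 × 0.155 = 0.062124
  Plant B: 0.1608 × 0.18 = 0.028944
  Plant C: 0.0464 × 0.028 = 0.0012992
  Plant D: 0.1256 × 0.032 = 0.0040192
Sum = 0.1190304.
P(Plant C | evidence) = 0.0012992 / 0.1190304 ≈ 0.011.

0.011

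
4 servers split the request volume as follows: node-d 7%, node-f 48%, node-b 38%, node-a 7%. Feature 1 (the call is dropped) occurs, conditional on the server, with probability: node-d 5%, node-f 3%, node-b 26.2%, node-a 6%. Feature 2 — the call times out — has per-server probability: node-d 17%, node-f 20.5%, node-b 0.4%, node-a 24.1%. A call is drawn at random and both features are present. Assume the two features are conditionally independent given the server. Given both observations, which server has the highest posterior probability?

Compute prior × likelihood for every hypothesis:
  node-d: 0.07 × 0.05 × 0.17 = 0.000595
  node-f: 0.48 × 0.03 × 0.205 = 0.002952
  node-b: 0.38 × 0.262 × 0.004 = 0.00039824
  node-a: 0.07 × 0.06 × 0.241 = 0.0010122
Sum = 0.00495744.
Largest term belongs to node-f, so node-f is most probable.

node-f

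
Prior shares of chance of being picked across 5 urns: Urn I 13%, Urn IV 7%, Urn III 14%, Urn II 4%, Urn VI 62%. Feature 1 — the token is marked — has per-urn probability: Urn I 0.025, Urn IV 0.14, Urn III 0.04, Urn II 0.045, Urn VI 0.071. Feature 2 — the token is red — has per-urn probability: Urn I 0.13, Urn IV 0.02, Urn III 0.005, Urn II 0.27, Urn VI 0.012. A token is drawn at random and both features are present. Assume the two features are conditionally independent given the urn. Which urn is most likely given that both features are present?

Compute prior × likelihood for every hypothesis:
  Urn I: 0.13 × 0.025 × 0.13 = 0.0004225
  Urn IV: 0.07 × 0.14 × 0.02 = 0.000196
  Urn III: 0.14 × 0.04 × 0.005 = 0.000028
  Urn II: 0.04 × 0.045 × 0.27 = 0.000486
  Urn VI: 0.62 × 0.071 × 0.012 = 0.00052824
Sum = 0.00166074.
Largest term belongs to Urn VI, so Urn VI is most probable.

Urn VI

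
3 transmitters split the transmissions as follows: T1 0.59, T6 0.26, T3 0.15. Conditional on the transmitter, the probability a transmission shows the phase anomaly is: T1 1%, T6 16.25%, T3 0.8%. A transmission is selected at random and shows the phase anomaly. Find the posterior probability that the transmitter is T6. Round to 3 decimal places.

By Bayes' rule, posterior ∝ prior × likelihood:
  T1: 0.59 × 0.01 = 0.0059
  T6: 0.26 × 0.1625 = 0.04225
  T3: 0.15 × 0.008 = 0.0012
Sum = 0.04935.
P(T6 | evidence) = 0.04225 / 0.04935 ≈ 0.856.

0.856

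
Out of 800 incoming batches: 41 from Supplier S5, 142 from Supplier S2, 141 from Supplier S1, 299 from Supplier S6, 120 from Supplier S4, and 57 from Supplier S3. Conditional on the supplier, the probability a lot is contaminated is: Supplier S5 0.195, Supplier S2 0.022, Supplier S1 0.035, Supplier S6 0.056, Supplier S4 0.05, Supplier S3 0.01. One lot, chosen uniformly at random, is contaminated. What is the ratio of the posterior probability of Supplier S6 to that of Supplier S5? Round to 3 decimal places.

Unnormalized posteriors (prior × likelihood):
  Supplier S5: 0.05125 × 0.195 = 0.00999375
  Supplier S2: 0.1775 × 0.022 = 0.003905
  Supplier S1: 0.17625 × 0.035 = 0.00616875
  Supplier S6: 0.37375 × 0.056 = 0.02093
  Supplier S4: 0.15 × 0.05 = 0.0075
  Supplier S3: 0.07125 × 0.01 = 0.0007125
Normalizing constant = 0.04921.
The ratio is 0.02093 / 0.00999375 (the normalizer cancels) = 2.094.

2.094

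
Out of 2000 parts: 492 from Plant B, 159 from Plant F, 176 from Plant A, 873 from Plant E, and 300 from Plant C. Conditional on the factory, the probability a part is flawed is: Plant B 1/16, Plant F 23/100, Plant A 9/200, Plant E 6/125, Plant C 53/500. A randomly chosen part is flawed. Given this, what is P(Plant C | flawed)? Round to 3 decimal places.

By Bayes' rule, posterior ∝ prior × likelihood:
  Plant B: 0.246 × 0.0625 = 0.015375
  Plant F: 0.0795 × 0.23 = 0.018285
  Plant A: 0.088 × 0.045 = 0.00396
  Plant E: 0.4365 × 0.048 = 0.020952
  Plant C: 0.15 × 0.106 = 0.0159
Normalizing constant = 0.074472.
P(Plant C | evidence) = 0.0159 / 0.074472 ≈ 0.214.

0.214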